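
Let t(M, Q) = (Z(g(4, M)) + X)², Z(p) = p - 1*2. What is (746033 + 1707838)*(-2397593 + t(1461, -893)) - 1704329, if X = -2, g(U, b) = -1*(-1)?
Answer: -5883363551993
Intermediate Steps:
g(U, b) = 1
Z(p) = -2 + p (Z(p) = p - 2 = -2 + p)
t(M, Q) = 9 (t(M, Q) = ((-2 + 1) - 2)² = (-1 - 2)² = (-3)² = 9)
(746033 + 1707838)*(-2397593 + t(1461, -893)) - 1704329 = (746033 + 1707838)*(-2397593 + 9) - 1704329 = 2453871*(-2397584) - 1704329 = -5883361847664 - 1704329 = -5883363551993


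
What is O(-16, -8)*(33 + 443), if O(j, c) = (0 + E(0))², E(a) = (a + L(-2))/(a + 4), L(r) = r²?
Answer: 476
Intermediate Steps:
E(a) = 1 (E(a) = (a + (-2)²)/(a + 4) = (a + 4)/(4 + a) = (4 + a)/(4 + a) = 1)
O(j, c) = 1 (O(j, c) = (0 + 1)² = 1² = 1)
O(-16, -8)*(33 + 443) = 1*(33 + 443) = 1*476 = 476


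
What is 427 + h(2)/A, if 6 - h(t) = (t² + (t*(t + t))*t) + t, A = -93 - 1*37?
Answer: 27763/65 ≈ 427.12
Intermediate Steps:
A = -130 (A = -93 - 37 = -130)
h(t) = 6 - t - t² - 2*t³ (h(t) = 6 - ((t² + (t*(t + t))*t) + t) = 6 - ((t² + (t*(2*t))*t) + t) = 6 - ((t² + (2*t²)*t) + t) = 6 - ((t² + 2*t³) + t) = 6 - (t + t² + 2*t³) = 6 + (-t - t² - 2*t³) = 6 - t - t² - 2*t³)
427 + h(2)/A = 427 + (6 - 1*2 - 1*2² - 2*2³)/(-130) = 427 + (6 - 2 - 1*4 - 2*8)*(-1/130) = 427 + (6 - 2 - 4 - 16)*(-1/130) = 427 - 16*(-1/130) = 427 + 8/65 = 27763/65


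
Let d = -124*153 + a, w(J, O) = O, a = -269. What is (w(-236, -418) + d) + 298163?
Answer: 278504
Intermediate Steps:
d = -19241 (d = -124*153 - 269 = -18972 - 269 = -19241)
(w(-236, -418) + d) + 298163 = (-418 - 19241) + 298163 = -19659 + 298163 = 278504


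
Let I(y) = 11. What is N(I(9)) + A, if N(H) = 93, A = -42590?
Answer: -42497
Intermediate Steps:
N(I(9)) + A = 93 - 42590 = -42497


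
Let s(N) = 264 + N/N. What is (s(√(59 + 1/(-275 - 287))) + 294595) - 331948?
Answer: -37088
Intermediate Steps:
s(N) = 265 (s(N) = 264 + 1 = 265)
(s(√(59 + 1/(-275 - 287))) + 294595) - 331948 = (265 + 294595) - 331948 = 294860 - 331948 = -37088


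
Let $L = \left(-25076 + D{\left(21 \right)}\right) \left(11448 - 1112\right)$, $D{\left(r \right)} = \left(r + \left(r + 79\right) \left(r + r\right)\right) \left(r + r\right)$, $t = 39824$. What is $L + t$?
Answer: $1573241040$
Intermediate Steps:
$D{\left(r \right)} = 2 r \left(r + 2 r \left(79 + r\right)\right)$ ($D{\left(r \right)} = \left(r + \left(79 + r\right) 2 r\right) 2 r = \left(r + 2 r \left(79 + r\right)\right) 2 r = 2 r \left(r + 2 r \left(79 + r\right)\right)$)
$L = 1573201216$ ($L = \left(-25076 + 21^{2} \left(318 + 4 \cdot 21\right)\right) \left(11448 - 1112\right) = \left(-25076 + 441 \left(318 + 84\right)\right) 10336 = \left(-25076 + 441 \cdot 402\right) 10336 = \left(-25076 + 177282\right) 10336 = 152206 \cdot 10336 = 1573201216$)
$L + t = 1573201216 + 39824 = 1573241040$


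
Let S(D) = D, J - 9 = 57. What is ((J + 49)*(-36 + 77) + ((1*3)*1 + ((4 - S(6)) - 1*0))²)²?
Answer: 22240656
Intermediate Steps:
J = 66 (J = 9 + 57 = 66)
((J + 49)*(-36 + 77) + ((1*3)*1 + ((4 - S(6)) - 1*0))²)² = ((66 + 49)*(-36 + 77) + ((1*3)*1 + ((4 - 1*6) - 1*0))²)² = (115*41 + (3*1 + ((4 - 6) + 0))²)² = (4715 + (3 + (-2 + 0))²)² = (4715 + (3 - 2)²)² = (4715 + 1²)² = (4715 + 1)² = 4716² = 22240656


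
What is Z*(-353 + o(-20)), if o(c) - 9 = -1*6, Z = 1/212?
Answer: -175/106 ≈ -1.6509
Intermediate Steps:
Z = 1/212 ≈ 0.0047170
o(c) = 3 (o(c) = 9 - 1*6 = 9 - 6 = 3)
Z*(-353 + o(-20)) = (-353 + 3)/212 = (1/212)*(-350) = -175/106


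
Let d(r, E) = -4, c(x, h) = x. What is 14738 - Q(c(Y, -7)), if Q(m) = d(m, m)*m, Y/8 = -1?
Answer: 14706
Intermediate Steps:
Y = -8 (Y = 8*(-1) = -8)
Q(m) = -4*m
14738 - Q(c(Y, -7)) = 14738 - (-4)*(-8) = 14738 - 1*32 = 14738 - 32 = 14706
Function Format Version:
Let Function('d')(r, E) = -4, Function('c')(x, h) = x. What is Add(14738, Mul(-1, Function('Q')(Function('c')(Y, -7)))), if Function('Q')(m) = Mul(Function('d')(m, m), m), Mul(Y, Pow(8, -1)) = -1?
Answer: 14706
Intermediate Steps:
Y = -8 (Y = Mul(8, -1) = -8)
Function('Q')(m) = Mul(-4, m)
Add(14738, Mul(-1, Function('Q')(Function('c')(Y, -7)))) = Add(14738, Mul(-1, Mul(-4, -8))) = Add(14738, Mul(-1, 32)) = Add(14738, -32) = 14706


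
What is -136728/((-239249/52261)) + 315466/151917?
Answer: 1085604780154370/36345990333 ≈ 29869.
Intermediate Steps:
-136728/((-239249/52261)) + 315466/151917 = -136728/((-239249*1/52261)) + 315466*(1/151917) = -136728/(-239249/52261) + 315466/151917 = -136728*(-52261/239249) + 315466/151917 = 7145542008/239249 + 315466/151917 = 1085604780154370/36345990333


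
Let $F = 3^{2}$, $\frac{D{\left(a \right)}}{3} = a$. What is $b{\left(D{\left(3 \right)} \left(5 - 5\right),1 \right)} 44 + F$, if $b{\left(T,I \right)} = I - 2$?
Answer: $-35$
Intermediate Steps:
$D{\left(a \right)} = 3 a$
$F = 9$
$b{\left(T,I \right)} = -2 + I$ ($b{\left(T,I \right)} = I - 2 = -2 + I$)
$b{\left(D{\left(3 \right)} \left(5 - 5\right),1 \right)} 44 + F = \left(-2 + 1\right) 44 + 9 = \left(-1\right) 44 + 9 = -44 + 9 = -35$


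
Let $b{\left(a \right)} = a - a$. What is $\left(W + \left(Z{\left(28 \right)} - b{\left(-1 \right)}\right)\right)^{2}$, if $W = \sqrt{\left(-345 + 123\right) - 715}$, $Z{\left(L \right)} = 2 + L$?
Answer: $\left(30 + i \sqrt{937}\right)^{2} \approx -37.0 + 1836.6 i$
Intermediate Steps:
$b{\left(a \right)} = 0$
$W = i \sqrt{937}$ ($W = \sqrt{-222 - 715} = \sqrt{-937} = i \sqrt{937} \approx 30.61 i$)
$\left(W + \left(Z{\left(28 \right)} - b{\left(-1 \right)}\right)\right)^{2} = \left(i \sqrt{937} + \left(\left(2 + 28\right) - 0\right)\right)^{2} = \left(i \sqrt{937} + \left(30 + 0\right)\right)^{2} = \left(i \sqrt{937} + 30\right)^{2} = \left(30 + i \sqrt{937}\right)^{2}$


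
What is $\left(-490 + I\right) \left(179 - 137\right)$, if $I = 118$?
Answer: $-15624$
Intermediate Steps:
$\left(-490 + I\right) \left(179 - 137\right) = \left(-490 + 118\right) \left(179 - 137\right) = - 372 \left(179 - 137\right) = \left(-372\right) 42 = -15624$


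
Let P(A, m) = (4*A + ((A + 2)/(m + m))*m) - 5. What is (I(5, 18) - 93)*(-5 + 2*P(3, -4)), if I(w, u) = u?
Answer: -1050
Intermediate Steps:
P(A, m) = -4 + 9*A/2 (P(A, m) = (4*A + ((2 + A)/((2*m)))*m) - 5 = (4*A + ((2 + A)*(1/(2*m)))*m) - 5 = (4*A + ((2 + A)/(2*m))*m) - 5 = (4*A + (1 + A/2)) - 5 = (1 + 9*A/2) - 5 = -4 + 9*A/2)
(I(5, 18) - 93)*(-5 + 2*P(3, -4)) = (18 - 93)*(-5 + 2*(-4 + (9/2)*3)) = -75*(-5 + 2*(-4 + 27/2)) = -75*(-5 + 2*(19/2)) = -75*(-5 + 19) = -75*14 = -1050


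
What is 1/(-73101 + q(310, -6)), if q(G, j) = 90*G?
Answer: -1/45201 ≈ -2.2123e-5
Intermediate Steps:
1/(-73101 + q(310, -6)) = 1/(-73101 + 90*310) = 1/(-73101 + 27900) = 1/(-45201) = -1/45201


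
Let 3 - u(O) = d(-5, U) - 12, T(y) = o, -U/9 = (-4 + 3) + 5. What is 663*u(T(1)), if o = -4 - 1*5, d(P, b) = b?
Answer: 33813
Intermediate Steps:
U = -36 (U = -9*((-4 + 3) + 5) = -9*(-1 + 5) = -9*4 = -36)
o = -9 (o = -4 - 5 = -9)
T(y) = -9
u(O) = 51 (u(O) = 3 - (-36 - 12) = 3 - 1*(-48) = 3 + 48 = 51)
663*u(T(1)) = 663*51 = 33813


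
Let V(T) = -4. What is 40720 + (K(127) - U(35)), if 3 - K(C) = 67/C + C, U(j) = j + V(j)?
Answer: 5151688/127 ≈ 40565.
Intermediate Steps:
U(j) = -4 + j (U(j) = j - 4 = -4 + j)
K(C) = 3 - C - 67/C (K(C) = 3 - (67/C + C) = 3 - (C + 67/C) = 3 + (-C - 67/C) = 3 - C - 67/C)
40720 + (K(127) - U(35)) = 40720 + ((3 - 1*127 - 67/127) - (-4 + 35)) = 40720 + ((3 - 127 - 67*1/127) - 1*31) = 40720 + ((3 - 127 - 67/127) - 31) = 40720 + (-15815/127 - 31) = 40720 - 19752/127 = 5151688/127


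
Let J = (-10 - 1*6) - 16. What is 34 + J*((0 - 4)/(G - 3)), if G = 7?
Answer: 66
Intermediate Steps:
J = -32 (J = (-10 - 6) - 16 = -16 - 16 = -32)
34 + J*((0 - 4)/(G - 3)) = 34 - 32*(0 - 4)/(7 - 3) = 34 - (-128)/4 = 34 - 32*(-1) = 34 + 32 = 66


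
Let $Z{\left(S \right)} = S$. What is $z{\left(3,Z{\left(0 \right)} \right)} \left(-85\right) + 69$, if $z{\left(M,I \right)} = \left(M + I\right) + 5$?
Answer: $-611$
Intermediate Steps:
$z{\left(M,I \right)} = 5 + I + M$ ($z{\left(M,I \right)} = \left(I + M\right) + 5 = 5 + I + M$)
$z{\left(3,Z{\left(0 \right)} \right)} \left(-85\right) + 69 = \left(5 + 0 + 3\right) \left(-85\right) + 69 = 8 \left(-85\right) + 69 = -680 + 69 = -611$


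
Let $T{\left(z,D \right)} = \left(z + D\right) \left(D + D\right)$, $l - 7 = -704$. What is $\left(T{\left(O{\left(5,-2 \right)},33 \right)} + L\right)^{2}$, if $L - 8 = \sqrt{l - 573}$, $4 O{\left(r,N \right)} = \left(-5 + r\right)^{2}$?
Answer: $\left(2186 + i \sqrt{1270}\right)^{2} \approx 4.7773 \cdot 10^{6} + 1.5581 \cdot 10^{5} i$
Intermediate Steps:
$O{\left(r,N \right)} = \frac{\left(-5 + r\right)^{2}}{4}$
$l = -697$ ($l = 7 - 704 = -697$)
$T{\left(z,D \right)} = 2 D \left(D + z\right)$ ($T{\left(z,D \right)} = \left(D + z\right) 2 D = 2 D \left(D + z\right)$)
$L = 8 + i \sqrt{1270}$ ($L = 8 + \sqrt{-697 - 573} = 8 + \sqrt{-1270} = 8 + i \sqrt{1270} \approx 8.0 + 35.637 i$)
$\left(T{\left(O{\left(5,-2 \right)},33 \right)} + L\right)^{2} = \left(2 \cdot 33 \left(33 + \frac{\left(-5 + 5\right)^{2}}{4}\right) + \left(8 + i \sqrt{1270}\right)\right)^{2} = \left(2 \cdot 33 \left(33 + \frac{0^{2}}{4}\right) + \left(8 + i \sqrt{1270}\right)\right)^{2} = \left(2 \cdot 33 \left(33 + \frac{1}{4} \cdot 0\right) + \left(8 + i \sqrt{1270}\right)\right)^{2} = \left(2 \cdot 33 \left(33 + 0\right) + \left(8 + i \sqrt{1270}\right)\right)^{2} = \left(2 \cdot 33 \cdot 33 + \left(8 + i \sqrt{1270}\right)\right)^{2} = \left(2178 + \left(8 + i \sqrt{1270}\right)\right)^{2} = \left(2186 + i \sqrt{1270}\right)^{2}$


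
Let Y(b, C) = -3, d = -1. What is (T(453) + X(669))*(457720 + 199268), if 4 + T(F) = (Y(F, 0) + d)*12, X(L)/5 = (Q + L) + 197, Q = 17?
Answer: 2866438644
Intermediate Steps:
X(L) = 1070 + 5*L (X(L) = 5*((17 + L) + 197) = 5*(214 + L) = 1070 + 5*L)
T(F) = -52 (T(F) = -4 + (-3 - 1)*12 = -4 - 4*12 = -4 - 48 = -52)
(T(453) + X(669))*(457720 + 199268) = (-52 + (1070 + 5*669))*(457720 + 199268) = (-52 + (1070 + 3345))*656988 = (-52 + 4415)*656988 = 4363*656988 = 2866438644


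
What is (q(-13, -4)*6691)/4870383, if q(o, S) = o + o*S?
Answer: 86983/1623461 ≈ 0.053579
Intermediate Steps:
q(o, S) = o + S*o
(q(-13, -4)*6691)/4870383 = (-13*(1 - 4)*6691)/4870383 = (-13*(-3)*6691)*(1/4870383) = (39*6691)*(1/4870383) = 260949*(1/4870383) = 86983/1623461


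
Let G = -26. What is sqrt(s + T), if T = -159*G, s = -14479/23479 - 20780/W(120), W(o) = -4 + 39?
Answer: 5*sqrt(3824528659777)/164353 ≈ 59.495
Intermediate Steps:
W(o) = 35
s = -97680077/164353 (s = -14479/23479 - 20780/35 = -14479*1/23479 - 20780*1/35 = -14479/23479 - 4156/7 = -97680077/164353 ≈ -594.33)
T = 4134 (T = -159*(-26) = 4134)
sqrt(s + T) = sqrt(-97680077/164353 + 4134) = sqrt(581755225/164353) = 5*sqrt(3824528659777)/164353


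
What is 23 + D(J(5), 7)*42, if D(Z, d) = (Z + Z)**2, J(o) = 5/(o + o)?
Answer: 65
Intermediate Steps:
J(o) = 5/(2*o)
D(Z, d) = 4*Z**2 (D(Z, d) = (2*Z)**2 = 4*Z**2)
23 + D(J(5), 7)*42 = 23 + (4*((5/2)/5)**2)*42 = 23 + (4*((5/2)*(1/5))**2)*42 = 23 + (4*(1/2)**2)*42 = 23 + (4*(1/4))*42 = 23 + 1*42 = 23 + 42 = 65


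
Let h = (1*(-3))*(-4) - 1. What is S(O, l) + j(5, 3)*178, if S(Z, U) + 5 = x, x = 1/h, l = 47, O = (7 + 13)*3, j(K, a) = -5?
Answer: -9844/11 ≈ -894.91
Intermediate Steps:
O = 60 (O = 20*3 = 60)
h = 11 (h = -3*(-4) - 1 = 12 - 1 = 11)
x = 1/11 ≈ 0.090909
S(Z, U) = -54/11 (S(Z, U) = -5 + 1/11 = -54/11)
S(O, l) + j(5, 3)*178 = -54/11 - 5*178 = -54/11 - 890 = -9844/11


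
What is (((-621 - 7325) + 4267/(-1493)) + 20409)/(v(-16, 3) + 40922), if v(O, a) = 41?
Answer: 18602992/61157759 ≈ 0.30418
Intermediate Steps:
(((-621 - 7325) + 4267/(-1493)) + 20409)/(v(-16, 3) + 40922) = (((-621 - 7325) + 4267/(-1493)) + 20409)/(41 + 40922) = ((-7946 + 4267*(-1/1493)) + 20409)/40963 = ((-7946 - 4267/1493) + 20409)*(1/40963) = (-11867645/1493 + 20409)*(1/40963) = (18602992/1493)*(1/40963) = 18602992/61157759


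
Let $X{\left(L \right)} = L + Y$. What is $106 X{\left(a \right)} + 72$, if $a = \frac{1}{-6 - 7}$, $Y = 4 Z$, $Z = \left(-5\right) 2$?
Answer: $- \frac{54290}{13} \approx -4176.2$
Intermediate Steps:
$Z = -10$
$Y = -40$ ($Y = 4 \left(-10\right) = -40$)
$a = - \frac{1}{13}$ ($a = \frac{1}{-13} = - \frac{1}{13} \approx -0.076923$)
$X{\left(L \right)} = -40 + L$ ($X{\left(L \right)} = L - 40 = -40 + L$)
$106 X{\left(a \right)} + 72 = 106 \left(-40 - \frac{1}{13}\right) + 72 = 106 \left(- \frac{521}{13}\right) + 72 = - \frac{55226}{13} + 72 = - \frac{54290}{13}$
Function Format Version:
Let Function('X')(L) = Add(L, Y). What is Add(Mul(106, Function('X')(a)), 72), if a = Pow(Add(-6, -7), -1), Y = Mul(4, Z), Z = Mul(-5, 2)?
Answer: Rational(-54290, 13) ≈ -4176.2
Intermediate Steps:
Z = -10
Y = -40 (Y = Mul(4, -10) = -40)
a = Rational(-1, 13) (a = Pow(-13, -1) = Rational(-1, 13) ≈ -0.076923)
Function('X')(L) = Add(-40, L) (Function('X')(L) = Add(L, -40) = Add(-40, L))
Add(Mul(106, Function('X')(a)), 72) = Add(Mul(106, Add(-40, Rational(-1, 13))), 72) = Add(Mul(106, Rational(-521, 13)), 72) = Add(Rational(-55226, 13), 72) = Rational(-54290, 13)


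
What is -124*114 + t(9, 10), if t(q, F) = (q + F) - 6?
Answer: -14123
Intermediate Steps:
t(q, F) = -6 + F + q (t(q, F) = (F + q) - 6 = -6 + F + q)
-124*114 + t(9, 10) = -124*114 + (-6 + 10 + 9) = -14136 + 13 = -14123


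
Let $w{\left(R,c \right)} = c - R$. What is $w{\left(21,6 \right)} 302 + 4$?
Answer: $-4526$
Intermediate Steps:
$w{\left(21,6 \right)} 302 + 4 = \left(6 - 21\right) 302 + 4 = \left(-15\right) 302 + 4 = -4530 + 4 = -4526$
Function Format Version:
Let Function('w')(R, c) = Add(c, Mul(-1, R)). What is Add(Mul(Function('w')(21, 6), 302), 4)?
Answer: -4526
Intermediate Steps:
Add(Mul(Function('w')(21, 6), 302), 4) = Add(Mul(Add(6, Mul(-1, 21)), 302), 4) = Add(Mul(Add(6, -21), 302), 4) = Add(Mul(-15, 302), 4) = Add(-4530, 4) = -4526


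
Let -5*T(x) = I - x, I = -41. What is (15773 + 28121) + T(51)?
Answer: 219562/5 ≈ 43912.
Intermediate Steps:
T(x) = 41/5 + x/5 (T(x) = -(-41 - x)/5 = 41/5 + x/5)
(15773 + 28121) + T(51) = (15773 + 28121) + (41/5 + (1/5)*51) = 43894 + (41/5 + 51/5) = 43894 + 92/5 = 219562/5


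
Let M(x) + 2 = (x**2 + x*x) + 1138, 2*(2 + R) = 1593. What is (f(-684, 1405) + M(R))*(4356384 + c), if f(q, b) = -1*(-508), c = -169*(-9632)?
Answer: 7564644036064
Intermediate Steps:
c = 1627808
f(q, b) = 508
R = 1589/2 (R = -2 + (1/2)*1593 = -2 + 1593/2 = 1589/2 ≈ 794.50)
M(x) = 1136 + 2*x**2 (M(x) = -2 + ((x**2 + x*x) + 1138) = -2 + ((x**2 + x**2) + 1138) = -2 + (2*x**2 + 1138) = -2 + (1138 + 2*x**2) = 1136 + 2*x**2)
(f(-684, 1405) + M(R))*(4356384 + c) = (508 + (1136 + 2*(1589/2)**2))*(4356384 + 1627808) = (508 + (1136 + 2*(2524921/4)))*5984192 = (508 + (1136 + 2524921/2))*5984192 = (508 + 2527193/2)*5984192 = (2528209/2)*5984192 = 7564644036064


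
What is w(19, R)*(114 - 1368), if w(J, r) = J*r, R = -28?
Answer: 667128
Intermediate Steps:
w(19, R)*(114 - 1368) = (19*(-28))*(114 - 1368) = -532*(-1254) = 667128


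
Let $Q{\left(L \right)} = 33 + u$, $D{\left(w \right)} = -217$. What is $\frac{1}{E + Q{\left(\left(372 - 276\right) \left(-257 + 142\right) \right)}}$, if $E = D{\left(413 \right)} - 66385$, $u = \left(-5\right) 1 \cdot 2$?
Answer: $- \frac{1}{66579} \approx -1.502 \cdot 10^{-5}$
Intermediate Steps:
$u = -10$ ($u = \left(-5\right) 2 = -10$)
$Q{\left(L \right)} = 23$ ($Q{\left(L \right)} = 33 - 10 = 23$)
$E = -66602$ ($E = -217 - 66385 = -66602$)
$\frac{1}{E + Q{\left(\left(372 - 276\right) \left(-257 + 142\right) \right)}} = \frac{1}{-66602 + 23} = \frac{1}{-66579} = - \frac{1}{66579}$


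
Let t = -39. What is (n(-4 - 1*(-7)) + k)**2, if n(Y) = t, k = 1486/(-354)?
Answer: 58461316/31329 ≈ 1866.0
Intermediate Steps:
k = -743/177 (k = 1486*(-1/354) = -743/177 ≈ -4.1977)
n(Y) = -39
(n(-4 - 1*(-7)) + k)**2 = (-39 - 743/177)**2 = (-7646/177)**2 = 58461316/31329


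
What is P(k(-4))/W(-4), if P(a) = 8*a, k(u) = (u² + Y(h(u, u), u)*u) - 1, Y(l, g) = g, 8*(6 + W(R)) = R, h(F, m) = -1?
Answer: -496/13 ≈ -38.154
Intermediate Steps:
W(R) = -6 + R/8
k(u) = -1 + 2*u² (k(u) = (u² + u*u) - 1 = (u² + u²) - 1 = 2*u² - 1 = -1 + 2*u²)
P(k(-4))/W(-4) = (8*(-1 + 2*(-4)²))/(-6 + (⅛)*(-4)) = (8*(-1 + 2*16))/(-6 - ½) = (8*(-1 + 32))/(-13/2) = (8*31)*(-2/13) = 248*(-2/13) = -496/13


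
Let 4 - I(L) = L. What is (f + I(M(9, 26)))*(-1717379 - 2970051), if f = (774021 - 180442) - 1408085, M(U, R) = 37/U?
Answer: 34361463423650/9 ≈ 3.8179e+12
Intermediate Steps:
I(L) = 4 - L
f = -814506 (f = 593579 - 1408085 = -814506)
(f + I(M(9, 26)))*(-1717379 - 2970051) = (-814506 + (4 - 37/9))*(-1717379 - 2970051) = (-814506 + (4 - 37/9))*(-4687430) = (-814506 - 1/9)*(-4687430) = -7330555/9*(-4687430) = 34361463423650/9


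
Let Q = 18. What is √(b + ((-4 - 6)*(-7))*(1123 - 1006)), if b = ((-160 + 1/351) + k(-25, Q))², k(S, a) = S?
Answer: √5225440546/351 ≈ 205.95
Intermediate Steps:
b = 4216424356/123201 (b = ((-160 + 1/351) - 25)² = (-56159/351 - 25)² = (-64934/351)² = 4216424356/123201 ≈ 34224.)
√(b + ((-4 - 6)*(-7))*(1123 - 1006)) = √(4216424356/123201 + ((-4 - 6)*(-7))*(1123 - 1006)) = √(4216424356/123201 - 10*(-7)*117) = √(4216424356/123201 + 70*117) = √(4216424356/123201 + 8190) = √(5225440546/123201) = √5225440546/351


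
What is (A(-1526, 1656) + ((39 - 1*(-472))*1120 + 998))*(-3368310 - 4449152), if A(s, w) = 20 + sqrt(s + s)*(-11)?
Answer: -4482048028156 + 171984164*I*sqrt(763) ≈ -4.4821e+12 + 4.7506e+9*I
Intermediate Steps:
A(s, w) = 20 - 11*sqrt(2)*sqrt(s) (A(s, w) = 20 + sqrt(2*s)*(-11) = 20 + (sqrt(2)*sqrt(s))*(-11) = 20 - 11*sqrt(2)*sqrt(s))
(A(-1526, 1656) + ((39 - 1*(-472))*1120 + 998))*(-3368310 - 4449152) = ((20 - 11*sqrt(2)*sqrt(-1526)) + ((39 - 1*(-472))*1120 + 998))*(-3368310 - 4449152) = ((20 - 11*sqrt(2)*I*sqrt(1526)) + ((39 + 472)*1120 + 998))*(-7817462) = ((20 - 22*I*sqrt(763)) + (511*1120 + 998))*(-7817462) = ((20 - 22*I*sqrt(763)) + (572320 + 998))*(-7817462) = ((20 - 22*I*sqrt(763)) + 573318)*(-7817462) = (573338 - 22*I*sqrt(763))*(-7817462) = -4482048028156 + 171984164*I*sqrt(763)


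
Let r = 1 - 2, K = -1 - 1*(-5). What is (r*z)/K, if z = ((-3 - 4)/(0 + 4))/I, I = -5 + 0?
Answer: -7/80 ≈ -0.087500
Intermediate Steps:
I = -5
K = 4 (K = -1 + 5 = 4)
r = -1
z = 7/20 (z = ((-3 - 4)/(0 + 4))/(-5) = -7/4*(-1/5) = 7/20 ≈ 0.35000)
(r*z)/K = -1*7/20/4 = -7/20*1/4 = -7/80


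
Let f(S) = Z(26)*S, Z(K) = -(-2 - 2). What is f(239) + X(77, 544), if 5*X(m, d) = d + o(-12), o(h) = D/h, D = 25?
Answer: 63863/60 ≈ 1064.4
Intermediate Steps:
Z(K) = 4 (Z(K) = -1*(-4) = 4)
o(h) = 25/h
X(m, d) = -5/12 + d/5 (X(m, d) = (d + 25/(-12))/5 = (d + 25*(-1/12))/5 = (d - 25/12)/5 = (-25/12 + d)/5 = -5/12 + d/5)
f(S) = 4*S
f(239) + X(77, 544) = 4*239 + (-5/12 + (⅕)*544) = 956 + (-5/12 + 544/5) = 956 + 6503/60 = 63863/60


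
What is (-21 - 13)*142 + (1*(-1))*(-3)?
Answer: -4825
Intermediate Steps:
(-21 - 13)*142 + (1*(-1))*(-3) = -34*142 - 1*(-3) = -4828 + 3 = -4825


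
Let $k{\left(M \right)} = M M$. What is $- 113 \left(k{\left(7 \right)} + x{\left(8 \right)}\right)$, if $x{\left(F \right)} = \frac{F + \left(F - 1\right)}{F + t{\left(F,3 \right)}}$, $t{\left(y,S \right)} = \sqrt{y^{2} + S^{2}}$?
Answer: $- \frac{12091}{3} - \frac{565 \sqrt{73}}{3} \approx -5639.5$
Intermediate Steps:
$t{\left(y,S \right)} = \sqrt{S^{2} + y^{2}}$
$k{\left(M \right)} = M^{2}$
$x{\left(F \right)} = \frac{-1 + 2 F}{F + \sqrt{9 + F^{2}}}$ ($x{\left(F \right)} = \frac{F + \left(F - 1\right)}{F + \sqrt{3^{2} + F^{2}}} = \frac{F + \left(F - 1\right)}{F + \sqrt{9 + F^{2}}} = \frac{F + \left(-1 + F\right)}{F + \sqrt{9 + F^{2}}} = \frac{-1 + 2 F}{F + \sqrt{9 + F^{2}}}$)
$- 113 \left(k{\left(7 \right)} + x{\left(8 \right)}\right) = - 113 \left(7^{2} + \frac{-1 + 2 \cdot 8}{8 + \sqrt{9 + 8^{2}}}\right) = - 113 \left(49 + \frac{-1 + 16}{8 + \sqrt{9 + 64}}\right) = - 113 \left(49 + \frac{1}{8 + \sqrt{73}} \cdot 15\right) = - 113 \left(49 + \frac{15}{8 + \sqrt{73}}\right) = -5537 - \frac{1695}{8 + \sqrt{73}}$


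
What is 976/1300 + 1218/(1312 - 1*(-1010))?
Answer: 160403/125775 ≈ 1.2753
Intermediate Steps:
976/1300 + 1218/(1312 - 1*(-1010)) = 976*(1/1300) + 1218/(1312 + 1010) = 244/325 + 1218/2322 = 244/325 + 1218*(1/2322) = 244/325 + 203/387 = 160403/125775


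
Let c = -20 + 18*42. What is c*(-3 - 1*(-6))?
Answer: 2208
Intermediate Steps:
c = 736 (c = -20 + 756 = 736)
c*(-3 - 1*(-6)) = 736*(-3 - 1*(-6)) = 736*(-3 + 6) = 736*3 = 2208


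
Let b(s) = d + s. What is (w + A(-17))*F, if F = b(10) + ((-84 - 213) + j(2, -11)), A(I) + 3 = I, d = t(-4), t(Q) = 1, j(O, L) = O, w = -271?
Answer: 82644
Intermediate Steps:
d = 1
A(I) = -3 + I
b(s) = 1 + s
F = -284 (F = (1 + 10) + ((-84 - 213) + 2) = 11 + (-297 + 2) = 11 - 295 = -284)
(w + A(-17))*F = (-271 + (-3 - 17))*(-284) = (-271 - 20)*(-284) = -291*(-284) = 82644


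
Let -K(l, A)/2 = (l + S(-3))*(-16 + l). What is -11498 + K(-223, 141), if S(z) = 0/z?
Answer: -118092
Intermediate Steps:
S(z) = 0
K(l, A) = -2*l*(-16 + l) (K(l, A) = -2*(l + 0)*(-16 + l) = -2*l*(-16 + l))
-11498 + K(-223, 141) = -11498 + 2*(-223)*(16 - 1*(-223)) = -11498 + 2*(-223)*(16 + 223) = -11498 + 2*(-223)*239 = -11498 - 106594 = -118092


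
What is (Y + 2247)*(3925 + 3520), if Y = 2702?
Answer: 36845305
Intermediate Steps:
(Y + 2247)*(3925 + 3520) = (2702 + 2247)*(3925 + 3520) = 4949*7445 = 36845305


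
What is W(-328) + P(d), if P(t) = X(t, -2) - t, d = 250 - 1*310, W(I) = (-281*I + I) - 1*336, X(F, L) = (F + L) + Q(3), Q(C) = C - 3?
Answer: 91502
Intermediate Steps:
Q(C) = -3 + C
X(F, L) = F + L (X(F, L) = (F + L) + (-3 + 3) = (F + L) + 0 = F + L)
W(I) = -336 - 280*I (W(I) = -280*I - 336 = -336 - 280*I)
d = -60 (d = 250 - 310 = -60)
P(t) = -2 (P(t) = (t - 2) - t = (-2 + t) - t = -2)
W(-328) + P(d) = (-336 - 280*(-328)) - 2 = (-336 + 91840) - 2 = 91504 - 2 = 91502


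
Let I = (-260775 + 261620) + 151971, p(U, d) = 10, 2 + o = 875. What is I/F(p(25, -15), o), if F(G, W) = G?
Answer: 76408/5 ≈ 15282.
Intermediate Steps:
o = 873 (o = -2 + 875 = 873)
I = 152816 (I = 845 + 151971 = 152816)
I/F(p(25, -15), o) = 152816/10 = 152816*(⅒) = 76408/5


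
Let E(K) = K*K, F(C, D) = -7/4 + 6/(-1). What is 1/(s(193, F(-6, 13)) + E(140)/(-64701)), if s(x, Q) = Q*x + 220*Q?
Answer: -36972/118349329 ≈ -0.00031240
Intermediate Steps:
F(C, D) = -31/4 (F(C, D) = -7*¼ + 6*(-1) = -7/4 - 6 = -31/4)
E(K) = K²
s(x, Q) = 220*Q + Q*x
1/(s(193, F(-6, 13)) + E(140)/(-64701)) = 1/(-31*(220 + 193)/4 + 140²/(-64701)) = 1/(-31/4*413 + 19600*(-1/64701)) = 1/(-12803/4 - 2800/9243) = 1/(-118349329/36972) = -36972/118349329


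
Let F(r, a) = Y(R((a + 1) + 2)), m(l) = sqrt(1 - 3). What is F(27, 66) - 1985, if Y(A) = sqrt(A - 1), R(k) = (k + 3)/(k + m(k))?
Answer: -1985 + sqrt((3 - I*sqrt(2))/(69 + I*sqrt(2))) ≈ -1984.8 - 0.050084*I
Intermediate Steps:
m(l) = I*sqrt(2) (m(l) = sqrt(-2) = I*sqrt(2))
R(k) = (3 + k)/(k + I*sqrt(2)) (R(k) = (k + 3)/(k + I*sqrt(2)) = (3 + k)/(k + I*sqrt(2)))
Y(A) = sqrt(-1 + A)
F(r, a) = sqrt(-1 + (6 + a)/(3 + a + I*sqrt(2))) (F(r, a) = sqrt(-1 + (3 + ((a + 1) + 2))/(((a + 1) + 2) + I*sqrt(2))) = sqrt(-1 + (3 + ((1 + a) + 2))/(((1 + a) + 2) + I*sqrt(2))) = sqrt(-1 + (3 + (3 + a))/((3 + a) + I*sqrt(2))) = sqrt(-1 + (6 + a)/(3 + a + I*sqrt(2))))
F(27, 66) - 1985 = sqrt((3 - I*sqrt(2))/(3 + 66 + I*sqrt(2))) - 1985 = sqrt((3 - I*sqrt(2))/(69 + I*sqrt(2))) - 1985 = -1985 + sqrt((3 - I*sqrt(2))/(69 + I*sqrt(2)))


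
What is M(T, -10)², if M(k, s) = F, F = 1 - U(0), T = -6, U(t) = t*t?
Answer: 1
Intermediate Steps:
U(t) = t²
F = 1 (F = 1 - 1*0² = 1 - 1*0 = 1 + 0 = 1)
M(k, s) = 1
M(T, -10)² = 1² = 1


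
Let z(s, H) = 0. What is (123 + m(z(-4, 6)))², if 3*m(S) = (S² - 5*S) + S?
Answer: 15129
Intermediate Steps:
m(S) = -4*S/3 + S²/3 (m(S) = ((S² - 5*S) + S)/3 = (S² - 4*S)/3 = -4*S/3 + S²/3)
(123 + m(z(-4, 6)))² = (123 + (⅓)*0*(-4 + 0))² = (123 + (⅓)*0*(-4))² = (123 + 0)² = 123² = 15129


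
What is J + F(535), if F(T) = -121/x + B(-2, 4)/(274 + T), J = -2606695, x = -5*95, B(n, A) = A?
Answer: -1001687621336/384275 ≈ -2.6067e+6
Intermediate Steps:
x = -475
F(T) = 121/475 + 4/(274 + T) (F(T) = -121/(-475) + 4/(274 + T) = -121*(-1/475) + 4/(274 + T) = 121/475 + 4/(274 + T))
J + F(535) = -2606695 + (35054 + 121*535)/(475*(274 + 535)) = -2606695 + (1/475)*(35054 + 64735)/809 = -2606695 + (1/475)*(1/809)*99789 = -2606695 + 99789/384275 = -1001687621336/384275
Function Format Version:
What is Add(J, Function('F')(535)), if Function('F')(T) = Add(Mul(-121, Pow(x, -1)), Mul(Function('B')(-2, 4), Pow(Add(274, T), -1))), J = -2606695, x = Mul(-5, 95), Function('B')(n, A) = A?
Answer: Rational(-1001687621336, 384275) ≈ -2.6067e+6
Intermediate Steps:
x = -475
Function('F')(T) = Add(Rational(121, 475), Mul(4, Pow(Add(274, T), -1))) (Function('F')(T) = Add(Mul(-121, Pow(-475, -1)), Mul(4, Pow(Add(274, T), -1))) = Add(Mul(-121, Rational(-1, 475)), Mul(4, Pow(Add(274, T), -1))) = Add(Rational(121, 475), Mul(4, Pow(Add(274, T), -1))))
Add(J, Function('F')(535)) = Add(-2606695, Mul(Rational(1, 475), Pow(Add(274, 535), -1), Add(35054, Mul(121, 535)))) = Add(-2606695, Mul(Rational(1, 475), Pow(809, -1), Add(35054, 64735))) = Add(-2606695, Mul(Rational(1, 475), Rational(1, 809), 99789)) = Add(-2606695, Rational(99789, 384275)) = Rational(-1001687621336, 384275)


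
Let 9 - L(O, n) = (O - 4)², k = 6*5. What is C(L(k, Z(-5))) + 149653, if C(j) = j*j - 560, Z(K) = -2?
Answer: 593982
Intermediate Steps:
k = 30
L(O, n) = 9 - (-4 + O)² (L(O, n) = 9 - (O - 4)² = 9 - (-4 + O)²)
C(j) = -560 + j² (C(j) = j² - 560 = -560 + j²)
C(L(k, Z(-5))) + 149653 = (-560 + (9 - (-4 + 30)²)²) + 149653 = (-560 + (9 - 1*26²)²) + 149653 = (-560 + (9 - 1*676)²) + 149653 = (-560 + (9 - 676)²) + 149653 = (-560 + (-667)²) + 149653 = (-560 + 444889) + 149653 = 444329 + 149653 = 593982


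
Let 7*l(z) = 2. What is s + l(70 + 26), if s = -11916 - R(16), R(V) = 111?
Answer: -84187/7 ≈ -12027.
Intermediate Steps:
l(z) = 2/7 (l(z) = (1/7)*2 = 2/7)
s = -12027 (s = -11916 - 1*111 = -11916 - 111 = -12027)
s + l(70 + 26) = -12027 + 2/7 = -84187/7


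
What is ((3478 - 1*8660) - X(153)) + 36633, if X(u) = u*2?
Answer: 31145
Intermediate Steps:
X(u) = 2*u
((3478 - 1*8660) - X(153)) + 36633 = ((3478 - 1*8660) - 2*153) + 36633 = ((3478 - 8660) - 1*306) + 36633 = (-5182 - 306) + 36633 = -5488 + 36633 = 31145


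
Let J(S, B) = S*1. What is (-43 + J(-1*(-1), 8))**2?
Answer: 1764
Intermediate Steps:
J(S, B) = S
(-43 + J(-1*(-1), 8))**2 = (-43 - 1*(-1))**2 = (-43 + 1)**2 = (-42)**2 = 1764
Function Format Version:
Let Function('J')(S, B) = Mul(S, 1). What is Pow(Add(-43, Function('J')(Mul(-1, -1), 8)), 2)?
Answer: 1764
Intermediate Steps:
Function('J')(S, B) = S
Pow(Add(-43, Function('J')(Mul(-1, -1), 8)), 2) = Pow(Add(-43, Mul(-1, -1)), 2) = Pow(Add(-43, 1), 2) = Pow(-42, 2) = 1764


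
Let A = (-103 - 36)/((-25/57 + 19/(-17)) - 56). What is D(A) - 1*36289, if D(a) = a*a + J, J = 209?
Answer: -112209275037239/3110515984 ≈ -36074.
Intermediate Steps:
A = 134691/55772 (A = -139/((-25*1/57 + 19*(-1/17)) - 56) = -139/((-25/57 - 19/17) - 56) = -139/(-1508/969 - 56) = -139/(-55772/969) = -139*(-969/55772) = 134691/55772 ≈ 2.4150)
D(a) = 209 + a² (D(a) = a*a + 209 = a² + 209 = 209 + a²)
D(A) - 1*36289 = (209 + (134691/55772)²) - 1*36289 = (209 + 18141665481/3110515984) - 36289 = 668239506137/3110515984 - 36289 = -112209275037239/3110515984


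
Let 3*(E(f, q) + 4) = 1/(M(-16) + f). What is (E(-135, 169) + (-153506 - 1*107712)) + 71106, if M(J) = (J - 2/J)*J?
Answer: -67871411/357 ≈ -1.9012e+5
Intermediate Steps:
M(J) = J*(J - 2/J)
E(f, q) = -4 + 1/(3*(254 + f)) (E(f, q) = -4 + 1/(3*((-2 + (-16)²) + f)) = -4 + 1/(3*((-2 + 256) + f)) = -4 + 1/(3*(254 + f)))
(E(-135, 169) + (-153506 - 1*107712)) + 71106 = ((-3047 - 12*(-135))/(3*(254 - 135)) + (-153506 - 1*107712)) + 71106 = ((⅓)*(-3047 + 1620)/119 + (-153506 - 107712)) + 71106 = ((⅓)*(1/119)*(-1427) - 261218) + 71106 = (-1427/357 - 261218) + 71106 = -93256253/357 + 71106 = -67871411/357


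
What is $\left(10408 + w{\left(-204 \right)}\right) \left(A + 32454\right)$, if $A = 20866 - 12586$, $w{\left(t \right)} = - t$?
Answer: $432269208$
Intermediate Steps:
$A = 8280$
$\left(10408 + w{\left(-204 \right)}\right) \left(A + 32454\right) = \left(10408 - -204\right) \left(8280 + 32454\right) = \left(10408 + 204\right) 40734 = 10612 \cdot 40734 = 432269208$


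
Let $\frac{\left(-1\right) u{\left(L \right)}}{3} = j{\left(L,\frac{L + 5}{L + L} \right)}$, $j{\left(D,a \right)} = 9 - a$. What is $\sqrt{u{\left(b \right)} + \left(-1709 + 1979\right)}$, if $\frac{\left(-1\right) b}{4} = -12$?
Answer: $\frac{\sqrt{15658}}{8} \approx 15.641$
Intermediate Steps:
$b = 48$ ($b = \left(-4\right) \left(-12\right) = 48$)
$u{\left(L \right)} = -27 + \frac{3 \left(5 + L\right)}{2 L}$ ($u{\left(L \right)} = - 3 \left(9 - \frac{L + 5}{L + L}\right) = - 3 \left(9 - \frac{5 + L}{2 L}\right) = -27 + \frac{3 \left(5 + L\right)}{2 L}$)
$\sqrt{u{\left(b \right)} + \left(-1709 + 1979\right)} = \sqrt{\frac{3 \left(5 - 816\right)}{2 \cdot 48} + \left(-1709 + 1979\right)} = \sqrt{\frac{3}{2} \cdot \frac{1}{48} \left(5 - 816\right) + 270} = \sqrt{\frac{3}{2} \cdot \frac{1}{48} \left(-811\right) + 270} = \sqrt{- \frac{811}{32} + 270} = \sqrt{\frac{7829}{32}} = \frac{\sqrt{15658}}{8}$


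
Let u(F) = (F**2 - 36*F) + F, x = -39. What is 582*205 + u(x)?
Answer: 122196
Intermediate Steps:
u(F) = F**2 - 35*F
582*205 + u(x) = 582*205 - 39*(-35 - 39) = 119310 - 39*(-74) = 119310 + 2886 = 122196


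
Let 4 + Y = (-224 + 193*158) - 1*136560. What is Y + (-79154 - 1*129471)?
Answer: -314919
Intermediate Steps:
Y = -106294 (Y = -4 + ((-224 + 193*158) - 1*136560) = -4 + ((-224 + 30494) - 136560) = -4 + (30270 - 136560) = -4 - 106290 = -106294)
Y + (-79154 - 1*129471) = -106294 + (-79154 - 1*129471) = -106294 + (-79154 - 129471) = -106294 - 208625 = -314919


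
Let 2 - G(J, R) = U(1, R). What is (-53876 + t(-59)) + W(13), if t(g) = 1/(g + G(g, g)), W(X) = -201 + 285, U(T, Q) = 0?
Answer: -3066145/57 ≈ -53792.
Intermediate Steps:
G(J, R) = 2 (G(J, R) = 2 - 1*0 = 2 + 0 = 2)
W(X) = 84
t(g) = 1/(2 + g) (t(g) = 1/(g + 2) = 1/(2 + g))
(-53876 + t(-59)) + W(13) = (-53876 + 1/(2 - 59)) + 84 = (-53876 + 1/(-57)) + 84 = (-53876 - 1/57) + 84 = -3070933/57 + 84 = -3066145/57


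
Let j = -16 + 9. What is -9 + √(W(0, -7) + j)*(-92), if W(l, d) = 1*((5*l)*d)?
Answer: -9 - 92*I*√7 ≈ -9.0 - 243.41*I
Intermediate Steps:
W(l, d) = 5*d*l (W(l, d) = 1*(5*d*l) = 5*d*l)
j = -7
-9 + √(W(0, -7) + j)*(-92) = -9 + √(5*(-7)*0 - 7)*(-92) = -9 + √(0 - 7)*(-92) = -9 + √(-7)*(-92) = -9 + (I*√7)*(-92) = -9 - 92*I*√7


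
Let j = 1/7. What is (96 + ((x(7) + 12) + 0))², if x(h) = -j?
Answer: 570025/49 ≈ 11633.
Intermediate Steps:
j = ⅐ ≈ 0.14286
x(h) = -⅐ (x(h) = -1*⅐ = -⅐)
(96 + ((x(7) + 12) + 0))² = (96 + ((-⅐ + 12) + 0))² = (96 + (83/7 + 0))² = (96 + 83/7)² = (755/7)² = 570025/49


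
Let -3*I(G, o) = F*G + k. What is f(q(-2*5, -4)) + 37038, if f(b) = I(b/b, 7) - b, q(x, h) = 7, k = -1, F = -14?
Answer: 37036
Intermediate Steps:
I(G, o) = ⅓ + 14*G/3 (I(G, o) = -(-14*G - 1)/3 = -(-1 - 14*G)/3 = ⅓ + 14*G/3)
f(b) = 5 - b (f(b) = (⅓ + 14*(b/b)/3) - b = (⅓ + (14/3)*1) - b = (⅓ + 14/3) - b = 5 - b)
f(q(-2*5, -4)) + 37038 = (5 - 1*7) + 37038 = (5 - 7) + 37038 = -2 + 37038 = 37036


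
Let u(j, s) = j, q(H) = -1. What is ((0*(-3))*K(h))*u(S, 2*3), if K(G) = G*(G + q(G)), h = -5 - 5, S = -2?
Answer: 0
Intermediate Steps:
h = -10
K(G) = G*(-1 + G) (K(G) = G*(G - 1) = G*(-1 + G))
((0*(-3))*K(h))*u(S, 2*3) = ((0*(-3))*(-10*(-1 - 10)))*(-2) = (0*(-10*(-11)))*(-2) = (0*110)*(-2) = 0*(-2) = 0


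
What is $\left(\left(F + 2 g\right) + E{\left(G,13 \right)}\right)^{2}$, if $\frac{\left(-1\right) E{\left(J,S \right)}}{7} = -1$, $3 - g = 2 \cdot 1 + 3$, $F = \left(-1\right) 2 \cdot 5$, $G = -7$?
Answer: $49$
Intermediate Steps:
$F = -10$ ($F = \left(-2\right) 5 = -10$)
$g = -2$ ($g = 3 - \left(2 \cdot 1 + 3\right) = 3 - \left(2 + 3\right) = 3 - 5 = -2$)
$E{\left(J,S \right)} = 7$ ($E{\left(J,S \right)} = \left(-7\right) \left(-1\right) = 7$)
$\left(\left(F + 2 g\right) + E{\left(G,13 \right)}\right)^{2} = \left(\left(-10 + 2 \left(-2\right)\right) + 7\right)^{2} = \left(\left(-10 - 4\right) + 7\right)^{2} = \left(-14 + 7\right)^{2} = \left(-7\right)^{2} = 49$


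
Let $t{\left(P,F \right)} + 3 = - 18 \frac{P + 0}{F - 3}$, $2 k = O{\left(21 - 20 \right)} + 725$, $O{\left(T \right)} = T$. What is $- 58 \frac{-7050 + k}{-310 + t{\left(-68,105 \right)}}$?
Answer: $- \frac{387846}{301} \approx -1288.5$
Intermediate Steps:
$k = 363$ ($k = \frac{\left(21 - 20\right) + 725}{2} = \frac{1 + 725}{2} = \frac{1}{2} \cdot 726 = 363$)
$t{\left(P,F \right)} = -3 - \frac{18 P}{-3 + F}$ ($t{\left(P,F \right)} = -3 - 18 \frac{P + 0}{F - 3} = -3 - 18 \frac{P}{-3 + F} = -3 - \frac{18 P}{-3 + F}$)
$- 58 \frac{-7050 + k}{-310 + t{\left(-68,105 \right)}} = - 58 \frac{-7050 + 363}{-310 + \frac{3 \left(3 - 105 - -408\right)}{-3 + 105}} = - 58 \left(- \frac{6687}{-310 + \frac{3 \left(3 - 105 + 408\right)}{102}}\right) = - 58 \left(- \frac{6687}{-310 + 3 \cdot \frac{1}{102} \cdot 306}\right) = - 58 \left(- \frac{6687}{-310 + 9}\right) = - 58 \left(- \frac{6687}{-301}\right) = - 58 \left(\left(-6687\right) \left(- \frac{1}{301}\right)\right) = \left(-58\right) \frac{6687}{301} = - \frac{387846}{301}$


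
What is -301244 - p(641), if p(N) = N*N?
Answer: -712125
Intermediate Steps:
p(N) = N²
-301244 - p(641) = -301244 - 1*641² = -301244 - 1*410881 = -301244 - 410881 = -712125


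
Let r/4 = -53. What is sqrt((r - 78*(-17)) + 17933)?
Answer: sqrt(19047) ≈ 138.01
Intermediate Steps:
r = -212 (r = 4*(-53) = -212)
sqrt((r - 78*(-17)) + 17933) = sqrt((-212 - 78*(-17)) + 17933) = sqrt((-212 + 1326) + 17933) = sqrt(1114 + 17933) = sqrt(19047)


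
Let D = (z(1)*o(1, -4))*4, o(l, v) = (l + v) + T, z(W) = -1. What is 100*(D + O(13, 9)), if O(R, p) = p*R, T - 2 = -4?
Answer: 13700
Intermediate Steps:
T = -2 (T = 2 - 4 = -2)
o(l, v) = -2 + l + v (o(l, v) = (l + v) - 2 = -2 + l + v)
O(R, p) = R*p
D = 20 (D = -(-2 + 1 - 4)*4 = -1*(-5)*4 = 5*4 = 20)
100*(D + O(13, 9)) = 100*(20 + 13*9) = 100*(20 + 117) = 100*137 = 13700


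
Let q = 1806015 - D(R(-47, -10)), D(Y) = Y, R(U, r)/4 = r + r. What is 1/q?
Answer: 1/1806095 ≈ 5.5368e-7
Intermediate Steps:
R(U, r) = 8*r (R(U, r) = 4*(r + r) = 4*(2*r) = 8*r)
q = 1806095 (q = 1806015 - 8*(-10) = 1806015 - 1*(-80) = 1806015 + 80 = 1806095)
1/q = 1/1806095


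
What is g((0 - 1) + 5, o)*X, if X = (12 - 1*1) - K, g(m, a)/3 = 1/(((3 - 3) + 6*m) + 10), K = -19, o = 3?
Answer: 45/17 ≈ 2.6471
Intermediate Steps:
g(m, a) = 3/(10 + 6*m) (g(m, a) = 3/(((3 - 3) + 6*m) + 10) = 3/((0 + 6*m) + 10) = 3/(6*m + 10) = 3/(10 + 6*m))
X = 30 (X = (12 - 1*1) - 1*(-19) = (12 - 1) + 19 = 11 + 19 = 30)
g((0 - 1) + 5, o)*X = (3/(2*(5 + 3*((0 - 1) + 5))))*30 = (3/(2*(5 + 3*(-1 + 5))))*30 = (3/(2*(5 + 3*4)))*30 = (3/(2*(5 + 12)))*30 = ((3/2)/17)*30 = ((3/2)*(1/17))*30 = (3/34)*30 = 45/17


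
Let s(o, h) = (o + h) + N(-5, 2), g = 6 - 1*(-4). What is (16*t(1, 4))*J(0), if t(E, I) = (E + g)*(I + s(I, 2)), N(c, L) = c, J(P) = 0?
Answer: 0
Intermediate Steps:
g = 10 (g = 6 + 4 = 10)
s(o, h) = -5 + h + o (s(o, h) = (o + h) - 5 = (h + o) - 5 = -5 + h + o)
t(E, I) = (-3 + 2*I)*(10 + E) (t(E, I) = (E + 10)*(I + (-5 + 2 + I)) = (10 + E)*(I + (-3 + I)) = (10 + E)*(-3 + 2*I) = (-3 + 2*I)*(10 + E))
(16*t(1, 4))*J(0) = (16*(-30 + 20*4 + 1*4 + 1*(-3 + 4)))*0 = (16*(-30 + 80 + 4 + 1*1))*0 = (16*(-30 + 80 + 4 + 1))*0 = (16*55)*0 = 880*0 = 0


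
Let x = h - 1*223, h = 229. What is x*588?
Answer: 3528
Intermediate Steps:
x = 6 (x = 229 - 1*223 = 229 - 223 = 6)
x*588 = 6*588 = 3528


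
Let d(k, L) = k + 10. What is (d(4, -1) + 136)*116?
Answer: 17400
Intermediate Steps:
d(k, L) = 10 + k
(d(4, -1) + 136)*116 = ((10 + 4) + 136)*116 = (14 + 136)*116 = 150*116 = 17400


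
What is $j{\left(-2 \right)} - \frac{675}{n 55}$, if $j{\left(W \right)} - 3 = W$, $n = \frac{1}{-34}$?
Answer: $\frac{4601}{11} \approx 418.27$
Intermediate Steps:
$n = - \frac{1}{34} \approx -0.029412$
$j{\left(W \right)} = 3 + W$
$j{\left(-2 \right)} - \frac{675}{n 55} = \left(3 - 2\right) - \frac{675}{\left(- \frac{1}{34}\right) 55} = 1 - \frac{675}{- \frac{55}{34}} = 1 - - \frac{4590}{11} = 1 + \frac{4590}{11} = \frac{4601}{11}$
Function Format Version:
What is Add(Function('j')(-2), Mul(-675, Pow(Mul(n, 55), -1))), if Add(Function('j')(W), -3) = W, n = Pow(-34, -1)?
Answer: Rational(4601, 11) ≈ 418.27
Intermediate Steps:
n = Rational(-1, 34) ≈ -0.029412
Function('j')(W) = Add(3, W)
Add(Function('j')(-2), Mul(-675, Pow(Mul(n, 55), -1))) = Add(Add(3, -2), Mul(-675, Pow(Mul(Rational(-1, 34), 55), -1))) = Add(1, Mul(-675, Pow(Rational(-55, 34), -1))) = Add(1, Mul(-675, Rational(-34, 55))) = Add(1, Rational(4590, 11)) = Rational(4601, 11)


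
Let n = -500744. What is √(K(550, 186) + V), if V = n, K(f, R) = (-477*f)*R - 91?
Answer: I*√49297935 ≈ 7021.3*I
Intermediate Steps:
K(f, R) = -91 - 477*R*f (K(f, R) = -477*R*f - 91 = -91 - 477*R*f)
V = -500744
√(K(550, 186) + V) = √((-91 - 477*186*550) - 500744) = √((-91 - 48797100) - 500744) = √(-48797191 - 500744) = √(-49297935) = I*√49297935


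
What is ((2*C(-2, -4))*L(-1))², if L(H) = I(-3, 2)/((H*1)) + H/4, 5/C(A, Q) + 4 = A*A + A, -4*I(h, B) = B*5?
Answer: 2025/16 ≈ 126.56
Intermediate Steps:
I(h, B) = -5*B/4 (I(h, B) = -B*5/4 = -5*B/4)
C(A, Q) = 5/(-4 + A + A²) (C(A, Q) = 5/(-4 + (A*A + A)) = 5/(-4 + (A² + A)) = 5/(-4 + (A + A²)) = 5/(-4 + A + A²))
L(H) = -5/(2*H) + H/4 (L(H) = (-5/4*2)/((H*1)) + H/4 = -5/(2*H) + H*(¼) = -5/(2*H) + H/4)
((2*C(-2, -4))*L(-1))² = ((2*(5/(-4 - 2 + (-2)²)))*((¼)*(-10 + (-1)²)/(-1)))² = ((2*(5/(-4 - 2 + 4)))*((¼)*(-1)*(-10 + 1)))² = ((2*(5/(-2)))*((¼)*(-1)*(-9)))² = ((2*(5*(-½)))*(9/4))² = ((2*(-5/2))*(9/4))² = (-5*9/4)² = (-45/4)² = 2025/16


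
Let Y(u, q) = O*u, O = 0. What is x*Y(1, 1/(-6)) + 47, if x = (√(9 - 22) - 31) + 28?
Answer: 47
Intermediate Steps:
x = -3 + I*√13 (x = (√(-13) - 31) + 28 = (I*√13 - 31) + 28 = (-31 + I*√13) + 28 = -3 + I*√13 ≈ -3.0 + 3.6056*I)
Y(u, q) = 0 (Y(u, q) = 0*u = 0)
x*Y(1, 1/(-6)) + 47 = (-3 + I*√13)*0 + 47 = 0 + 47 = 47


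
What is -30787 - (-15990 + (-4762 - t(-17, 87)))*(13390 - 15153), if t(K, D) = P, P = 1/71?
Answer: -2599777736/71 ≈ -3.6617e+7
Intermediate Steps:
P = 1/71 ≈ 0.014085
t(K, D) = 1/71
-30787 - (-15990 + (-4762 - t(-17, 87)))*(13390 - 15153) = -30787 - (-15990 + (-4762 - 1*1/71))*(13390 - 15153) = -30787 - (-15990 + (-4762 - 1/71))*(-1763) = -30787 - (-15990 - 338103/71)*(-1763) = -30787 - (-1473393)*(-1763)/71 = -30787 - 1*2597591859/71 = -30787 - 2597591859/71 = -2599777736/71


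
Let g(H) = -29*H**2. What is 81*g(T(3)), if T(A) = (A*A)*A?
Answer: -1712421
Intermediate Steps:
T(A) = A**3 (T(A) = A**2*A = A**3)
81*g(T(3)) = 81*(-29*(3**3)**2) = 81*(-29*27**2) = 81*(-29*729) = 81*(-21141) = -1712421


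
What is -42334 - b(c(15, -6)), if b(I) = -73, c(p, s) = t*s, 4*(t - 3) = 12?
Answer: -42261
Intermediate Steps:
t = 6 (t = 3 + (1/4)*12 = 3 + 3 = 6)
c(p, s) = 6*s
-42334 - b(c(15, -6)) = -42334 - 1*(-73) = -42334 + 73 = -42261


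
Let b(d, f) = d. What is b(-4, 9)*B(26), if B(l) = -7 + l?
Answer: -76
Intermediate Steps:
b(-4, 9)*B(26) = -4*(-7 + 26) = -4*19 = -76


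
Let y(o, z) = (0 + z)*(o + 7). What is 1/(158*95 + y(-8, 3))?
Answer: 1/15007 ≈ 6.6636e-5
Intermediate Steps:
y(o, z) = z*(7 + o)
1/(158*95 + y(-8, 3)) = 1/(158*95 + 3*(7 - 8)) = 1/(15010 + 3*(-1)) = 1/(15010 - 3) = 1/15007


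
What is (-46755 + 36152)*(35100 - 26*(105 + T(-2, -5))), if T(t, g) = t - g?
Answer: -342392076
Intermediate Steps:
(-46755 + 36152)*(35100 - 26*(105 + T(-2, -5))) = (-46755 + 36152)*(35100 - 26*(105 + (-2 - 1*(-5)))) = -10603*(35100 - 26*(105 + (-2 + 5))) = -10603*(35100 - 26*(105 + 3)) = -10603*(35100 - 26*108) = -10603*(35100 - 2808) = -10603*32292 = -342392076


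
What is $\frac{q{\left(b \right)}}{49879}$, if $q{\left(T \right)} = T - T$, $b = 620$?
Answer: $0$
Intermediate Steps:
$q{\left(T \right)} = 0$
$\frac{q{\left(b \right)}}{49879} = \frac{0}{49879} = 0 \cdot \frac{1}{49879} = 0$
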